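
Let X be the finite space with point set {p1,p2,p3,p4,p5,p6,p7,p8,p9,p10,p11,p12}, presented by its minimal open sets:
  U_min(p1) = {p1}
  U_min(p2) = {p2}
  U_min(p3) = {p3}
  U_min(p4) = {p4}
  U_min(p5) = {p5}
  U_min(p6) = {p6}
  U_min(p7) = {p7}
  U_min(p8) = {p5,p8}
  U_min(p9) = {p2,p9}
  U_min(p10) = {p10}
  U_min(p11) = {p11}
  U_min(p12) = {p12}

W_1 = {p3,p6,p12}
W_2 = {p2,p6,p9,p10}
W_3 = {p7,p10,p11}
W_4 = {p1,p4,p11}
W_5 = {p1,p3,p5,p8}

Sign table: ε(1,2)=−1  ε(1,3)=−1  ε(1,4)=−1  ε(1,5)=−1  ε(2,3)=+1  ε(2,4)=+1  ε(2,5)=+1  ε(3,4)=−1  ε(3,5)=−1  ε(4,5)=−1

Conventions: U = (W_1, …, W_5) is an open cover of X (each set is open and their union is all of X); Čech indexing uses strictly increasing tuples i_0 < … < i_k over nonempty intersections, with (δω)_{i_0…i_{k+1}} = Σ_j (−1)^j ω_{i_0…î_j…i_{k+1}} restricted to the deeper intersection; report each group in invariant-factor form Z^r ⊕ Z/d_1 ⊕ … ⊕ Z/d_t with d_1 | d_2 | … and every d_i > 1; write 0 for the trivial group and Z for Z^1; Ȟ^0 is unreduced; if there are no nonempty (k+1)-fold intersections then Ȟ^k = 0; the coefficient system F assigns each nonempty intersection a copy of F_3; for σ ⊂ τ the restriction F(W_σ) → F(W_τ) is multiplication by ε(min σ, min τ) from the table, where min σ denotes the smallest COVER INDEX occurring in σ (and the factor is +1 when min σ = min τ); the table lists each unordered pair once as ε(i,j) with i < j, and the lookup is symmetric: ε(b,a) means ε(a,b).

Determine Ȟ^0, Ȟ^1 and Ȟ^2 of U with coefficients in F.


nerve simplices:
  W12={p6} W15={p3} W23={p10} W34={p11} W45={p1}
C dims 5,5; δ0: rk_F3 4
degree 0: 5−4−0 = 1 → Ȟ^0 ≅ Z/3
degree 1: 5−0−4 = 1 → Ȟ^1 ≅ Z/3
degree 2: 0−0−0 = 0 → Ȟ^2 ≅ 0

Ȟ^0 ≅ Z/3, Ȟ^1 ≅ Z/3 and Ȟ^2 ≅ 0


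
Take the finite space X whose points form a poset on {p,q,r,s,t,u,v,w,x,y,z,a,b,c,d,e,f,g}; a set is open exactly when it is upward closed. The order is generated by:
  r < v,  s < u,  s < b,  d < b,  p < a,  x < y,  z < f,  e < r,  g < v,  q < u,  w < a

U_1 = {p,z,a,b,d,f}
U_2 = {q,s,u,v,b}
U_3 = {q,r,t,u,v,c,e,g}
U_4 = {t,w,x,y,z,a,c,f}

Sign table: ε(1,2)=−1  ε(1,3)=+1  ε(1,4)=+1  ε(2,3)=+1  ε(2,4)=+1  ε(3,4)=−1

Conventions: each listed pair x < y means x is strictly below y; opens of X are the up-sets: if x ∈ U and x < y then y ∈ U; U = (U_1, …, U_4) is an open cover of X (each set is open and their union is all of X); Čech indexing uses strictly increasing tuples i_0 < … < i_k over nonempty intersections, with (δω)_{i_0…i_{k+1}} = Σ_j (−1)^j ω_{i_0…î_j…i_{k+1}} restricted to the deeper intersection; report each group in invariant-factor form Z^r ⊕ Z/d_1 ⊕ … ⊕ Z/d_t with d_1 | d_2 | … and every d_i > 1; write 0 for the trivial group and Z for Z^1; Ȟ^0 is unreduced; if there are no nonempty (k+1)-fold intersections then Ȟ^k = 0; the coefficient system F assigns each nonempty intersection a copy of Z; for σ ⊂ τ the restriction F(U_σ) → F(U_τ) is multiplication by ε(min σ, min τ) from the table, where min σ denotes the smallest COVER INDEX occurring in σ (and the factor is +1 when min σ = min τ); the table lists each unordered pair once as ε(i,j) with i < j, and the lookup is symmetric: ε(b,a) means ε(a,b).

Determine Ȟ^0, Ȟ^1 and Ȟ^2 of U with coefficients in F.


nerve simplices:
  U12={b} U14={z,a,f} U23={q,u,v} U34={t,c}
C dims 4,4; δ0: rk 3, SNF 1^3
degree 0: 4−3−0 = 1 → Ȟ^0 ≅ Z
degree 1: 4−0−3 = 1 → Ȟ^1 ≅ Z
degree 2: 0−0−0 = 0 → Ȟ^2 ≅ 0

Ȟ^0(U;F) ≅ Z, Ȟ^1(U;F) ≅ Z and Ȟ^2(U;F) ≅ 0


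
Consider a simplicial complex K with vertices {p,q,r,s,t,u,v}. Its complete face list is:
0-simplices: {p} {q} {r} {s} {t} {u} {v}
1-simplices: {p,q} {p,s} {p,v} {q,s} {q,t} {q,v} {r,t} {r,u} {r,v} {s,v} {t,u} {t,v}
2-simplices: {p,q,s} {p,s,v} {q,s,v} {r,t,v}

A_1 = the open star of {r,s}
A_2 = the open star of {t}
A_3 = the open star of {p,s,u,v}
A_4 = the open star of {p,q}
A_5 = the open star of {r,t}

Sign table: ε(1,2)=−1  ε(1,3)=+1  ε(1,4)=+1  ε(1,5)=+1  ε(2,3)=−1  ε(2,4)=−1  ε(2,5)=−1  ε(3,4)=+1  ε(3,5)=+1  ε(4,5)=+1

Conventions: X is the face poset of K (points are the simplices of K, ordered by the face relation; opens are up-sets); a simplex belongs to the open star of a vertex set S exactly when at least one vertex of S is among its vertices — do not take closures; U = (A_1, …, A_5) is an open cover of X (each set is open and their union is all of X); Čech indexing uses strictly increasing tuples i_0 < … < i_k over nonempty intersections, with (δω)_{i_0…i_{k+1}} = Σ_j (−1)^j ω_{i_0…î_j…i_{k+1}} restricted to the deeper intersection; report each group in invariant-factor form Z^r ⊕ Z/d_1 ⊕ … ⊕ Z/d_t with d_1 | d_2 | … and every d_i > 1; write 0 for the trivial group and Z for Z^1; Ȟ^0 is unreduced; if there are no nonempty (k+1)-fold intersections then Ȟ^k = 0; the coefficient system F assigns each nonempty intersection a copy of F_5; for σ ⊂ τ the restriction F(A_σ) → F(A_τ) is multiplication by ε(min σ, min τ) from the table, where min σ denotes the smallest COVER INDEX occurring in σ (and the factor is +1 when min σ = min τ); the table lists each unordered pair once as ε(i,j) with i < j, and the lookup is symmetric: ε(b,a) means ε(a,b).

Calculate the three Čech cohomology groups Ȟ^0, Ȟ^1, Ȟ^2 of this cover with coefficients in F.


cover nerve:
  A1={{r},{s},{p,s},{q,s},{r,t},{r,u},{r,v},{s,v},{p,q,s},{p,s,v},{q,s,v},{r,t,v}} A2={{t},{q,t},{r,t},{t,u},{t,v},{r,t,v}} A3={{p},{s},{u},{v},{p,q},{p,s},{p,v},{q,s},{q,v},{r,u},{r,v},{s,v},{t,u},{t,v},{p,q,s},{p,s,v},{q,s,v},{r,t,v}} A4={{p},{q},{p,q},{p,s},{p,v},{q,s},{q,t},{q,v},{p,q,s},{p,s,v},{q,s,v}} A5={{r},{t},{q,t},{r,t},{r,u},{r,v},{t,u},{t,v},{r,t,v}}
  A12={{r,t},{r,t,v}} A13={{s},{p,s},{q,s},{r,u},{r,v},{s,v},{p,q,s},{p,s,v},{q,s,v},{r,t,v}} A14={{p,s},{q,s},{p,q,s},{p,s,v},{q,s,v}} A15={{r},{r,t},{r,u},{r,v},{r,t,v}} A23={{t,u},{t,v},{r,t,v}} A24={{q,t}} A25={{t},{q,t},{r,t},{t,u},{t,v},{r,t,v}} A34={{p},{p,q},{p,s},{p,v},{q,s},{q,v},{p,q,s},{p,s,v},{q,s,v}} A35={{r,u},{r,v},{t,u},{t,v},{r,t,v}} A45={{q,t}}
  A123={{r,t,v}} A125={{r,t},{r,t,v}} A134={{p,s},{q,s},{p,q,s},{p,s,v},{q,s,v}} A135={{r,u},{r,v},{r,t,v}} A235={{t,u},{t,v},{r,t,v}} A245={{q,t}}
  A1235={{r,t,v}}
C dims 5,10,6,1; δ0: rk_F5 4; δ1: rk_F5 5; δ2: rk_F5 1
Ȟ^0: (5−4)−0=1 ⇒ Z/5
Ȟ^1: (10−5)−4=1 ⇒ Z/5
Ȟ^2: (6−1)−5=0 ⇒ 0

Ȟ^0 = Z/5, Ȟ^1 = Z/5 and Ȟ^2 = 0


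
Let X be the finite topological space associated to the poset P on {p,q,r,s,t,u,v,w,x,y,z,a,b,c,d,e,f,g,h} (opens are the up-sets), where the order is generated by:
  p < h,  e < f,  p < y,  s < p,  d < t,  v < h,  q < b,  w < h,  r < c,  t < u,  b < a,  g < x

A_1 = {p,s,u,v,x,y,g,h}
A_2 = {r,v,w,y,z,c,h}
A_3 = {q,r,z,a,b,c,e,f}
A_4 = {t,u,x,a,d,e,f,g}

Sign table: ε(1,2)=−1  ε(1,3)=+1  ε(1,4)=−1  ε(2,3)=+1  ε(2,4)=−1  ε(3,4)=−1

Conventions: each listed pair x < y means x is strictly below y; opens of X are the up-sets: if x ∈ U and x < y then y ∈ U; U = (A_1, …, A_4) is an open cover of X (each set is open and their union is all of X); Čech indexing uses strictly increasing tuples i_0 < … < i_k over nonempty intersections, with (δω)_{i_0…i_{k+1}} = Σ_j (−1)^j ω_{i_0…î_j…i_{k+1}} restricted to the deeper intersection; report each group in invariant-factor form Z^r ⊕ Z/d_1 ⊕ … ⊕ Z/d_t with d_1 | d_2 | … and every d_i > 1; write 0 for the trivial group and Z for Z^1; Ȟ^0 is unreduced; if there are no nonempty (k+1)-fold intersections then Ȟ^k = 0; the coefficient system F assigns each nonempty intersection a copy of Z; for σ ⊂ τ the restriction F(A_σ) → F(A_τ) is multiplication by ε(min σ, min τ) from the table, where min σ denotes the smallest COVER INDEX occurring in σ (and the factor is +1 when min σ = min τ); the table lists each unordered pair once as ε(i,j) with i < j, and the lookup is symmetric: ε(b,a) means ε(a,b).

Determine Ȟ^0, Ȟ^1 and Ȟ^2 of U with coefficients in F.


nonempty overlaps:
  A12={v,y,h} A14={u,x,g} A23={r,z,c} A34={a,e,f}
C dims 4,4; δ0: rk 4, SNF 1^3·2
degree 0: 4−4−0 = 0 → Ȟ^0 ≅ 0
degree 1: 4−0−4 = 0 plus torsion [2] → Ȟ^1 ≅ Z/2
degree 2: 0−0−0 = 0 → Ȟ^2 ≅ 0

Ȟ^0 = 0,  Ȟ^1 = Z/2,  Ȟ^2 = 0


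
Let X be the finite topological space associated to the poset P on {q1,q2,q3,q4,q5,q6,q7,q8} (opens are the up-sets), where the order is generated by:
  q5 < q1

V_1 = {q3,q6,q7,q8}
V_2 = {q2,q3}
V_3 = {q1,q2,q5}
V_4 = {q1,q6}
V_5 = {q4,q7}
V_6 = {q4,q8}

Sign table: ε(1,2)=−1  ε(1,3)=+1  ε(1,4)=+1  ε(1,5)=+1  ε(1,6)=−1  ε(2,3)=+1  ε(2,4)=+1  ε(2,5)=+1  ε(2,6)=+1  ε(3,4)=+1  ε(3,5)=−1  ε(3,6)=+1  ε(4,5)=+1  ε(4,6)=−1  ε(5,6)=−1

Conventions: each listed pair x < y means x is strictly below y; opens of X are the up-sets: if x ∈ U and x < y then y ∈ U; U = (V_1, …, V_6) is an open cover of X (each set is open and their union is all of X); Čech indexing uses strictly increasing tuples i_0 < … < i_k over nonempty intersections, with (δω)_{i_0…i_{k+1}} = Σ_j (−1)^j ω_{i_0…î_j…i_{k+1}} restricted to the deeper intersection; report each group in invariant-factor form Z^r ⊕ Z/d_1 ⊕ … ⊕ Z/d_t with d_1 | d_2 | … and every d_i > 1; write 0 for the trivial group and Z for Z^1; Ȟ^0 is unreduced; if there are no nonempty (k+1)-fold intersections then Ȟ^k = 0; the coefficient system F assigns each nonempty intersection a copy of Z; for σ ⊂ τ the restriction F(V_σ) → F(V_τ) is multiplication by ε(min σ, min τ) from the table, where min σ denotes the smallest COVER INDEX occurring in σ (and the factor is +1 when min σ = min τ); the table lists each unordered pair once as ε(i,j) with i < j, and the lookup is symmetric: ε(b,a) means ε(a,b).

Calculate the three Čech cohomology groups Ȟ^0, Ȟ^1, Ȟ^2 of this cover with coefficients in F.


Ȟ^0 = 0, Ȟ^1 = Z ⊕ Z/2 and Ȟ^2 = 0

nerve simplices:
  V12={q3} V14={q6} V15={q7} V16={q8} V23={q2} V34={q1} V56={q4}
C dims 6,7; δ0: rk 6, SNF 1^5·2
degree 0: 6−6−0 = 0 → Ȟ^0 ≅ 0
degree 1: 7−0−6 = 1 plus torsion [2] → Ȟ^1 ≅ Z ⊕ Z/2
degree 2: 0−0−0 = 0 → Ȟ^2 ≅ 0


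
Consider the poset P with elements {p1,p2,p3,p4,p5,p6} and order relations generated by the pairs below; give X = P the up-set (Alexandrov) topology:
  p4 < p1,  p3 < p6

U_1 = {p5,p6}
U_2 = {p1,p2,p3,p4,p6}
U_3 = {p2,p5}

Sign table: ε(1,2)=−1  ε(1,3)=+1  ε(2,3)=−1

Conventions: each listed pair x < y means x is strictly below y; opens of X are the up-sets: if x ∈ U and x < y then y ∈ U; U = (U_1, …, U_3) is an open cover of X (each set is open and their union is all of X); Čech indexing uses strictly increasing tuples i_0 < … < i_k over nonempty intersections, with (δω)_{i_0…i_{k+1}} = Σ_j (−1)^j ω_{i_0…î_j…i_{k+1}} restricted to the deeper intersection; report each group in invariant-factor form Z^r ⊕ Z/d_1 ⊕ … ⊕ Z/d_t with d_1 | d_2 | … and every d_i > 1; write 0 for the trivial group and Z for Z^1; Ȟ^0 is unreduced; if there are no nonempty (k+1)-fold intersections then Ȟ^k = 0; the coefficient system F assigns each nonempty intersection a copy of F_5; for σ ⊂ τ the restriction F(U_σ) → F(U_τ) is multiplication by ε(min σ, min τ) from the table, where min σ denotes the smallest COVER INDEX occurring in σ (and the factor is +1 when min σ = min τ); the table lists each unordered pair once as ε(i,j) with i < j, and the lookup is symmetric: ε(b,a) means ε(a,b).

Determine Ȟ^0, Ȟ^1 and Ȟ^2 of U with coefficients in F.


cover nerve:
  U12={p6} U13={p5} U23={p2}
C dims 3,3; δ0: rk_F5 2
Ȟ^0: (3−2)−0=1 ⇒ Z/5
Ȟ^1: (3−0)−2=1 ⇒ Z/5
Ȟ^2: (0−0)−0=0 ⇒ 0

Ȟ^0 = Z/5,  Ȟ^1 = Z/5,  Ȟ^2 = 0


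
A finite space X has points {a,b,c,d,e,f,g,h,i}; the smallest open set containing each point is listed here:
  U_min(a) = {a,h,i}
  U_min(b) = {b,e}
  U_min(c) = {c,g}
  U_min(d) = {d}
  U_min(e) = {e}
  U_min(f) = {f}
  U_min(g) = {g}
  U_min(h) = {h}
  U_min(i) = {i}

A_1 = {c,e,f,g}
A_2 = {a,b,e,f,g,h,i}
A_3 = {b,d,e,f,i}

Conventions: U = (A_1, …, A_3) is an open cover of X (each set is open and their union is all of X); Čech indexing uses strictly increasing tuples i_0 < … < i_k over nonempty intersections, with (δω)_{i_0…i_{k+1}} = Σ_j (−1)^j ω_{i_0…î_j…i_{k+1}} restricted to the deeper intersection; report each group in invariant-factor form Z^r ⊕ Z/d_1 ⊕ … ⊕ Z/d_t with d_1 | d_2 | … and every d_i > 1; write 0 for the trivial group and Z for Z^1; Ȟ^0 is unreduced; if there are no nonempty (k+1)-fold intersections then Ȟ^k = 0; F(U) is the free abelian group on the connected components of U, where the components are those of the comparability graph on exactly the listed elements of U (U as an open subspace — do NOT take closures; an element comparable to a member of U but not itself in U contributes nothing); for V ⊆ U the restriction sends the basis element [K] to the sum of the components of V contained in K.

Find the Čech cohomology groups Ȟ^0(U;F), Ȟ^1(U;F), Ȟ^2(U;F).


nonempty overlaps:
  A12={e,f,g} A13={e,f} A23={b,e,f,i}
  A123={e,f}
components per intersection:
  A1: {c,g} {e} {f}
  A2: {a,h,i} {b,e} {f} {g}
  A3: {b,e} {d} {f} {i}
  A12: {e} {f} {g}
  A13: {e} {f}
  A23: {b,e} {f} {i}
  A123: {e} {f}
C dims 11,8,2; δ0: rk 6, SNF 1^6; δ1: rk 2, SNF 1^2
degree 0: 11−6−0 = 5 → Ȟ^0 ≅ Z^5
degree 1: 8−2−6 = 0 → Ȟ^1 ≅ 0
degree 2: 2−0−2 = 0 → Ȟ^2 ≅ 0

Ȟ^0 = Z^5, Ȟ^1 = 0 and Ȟ^2 = 0


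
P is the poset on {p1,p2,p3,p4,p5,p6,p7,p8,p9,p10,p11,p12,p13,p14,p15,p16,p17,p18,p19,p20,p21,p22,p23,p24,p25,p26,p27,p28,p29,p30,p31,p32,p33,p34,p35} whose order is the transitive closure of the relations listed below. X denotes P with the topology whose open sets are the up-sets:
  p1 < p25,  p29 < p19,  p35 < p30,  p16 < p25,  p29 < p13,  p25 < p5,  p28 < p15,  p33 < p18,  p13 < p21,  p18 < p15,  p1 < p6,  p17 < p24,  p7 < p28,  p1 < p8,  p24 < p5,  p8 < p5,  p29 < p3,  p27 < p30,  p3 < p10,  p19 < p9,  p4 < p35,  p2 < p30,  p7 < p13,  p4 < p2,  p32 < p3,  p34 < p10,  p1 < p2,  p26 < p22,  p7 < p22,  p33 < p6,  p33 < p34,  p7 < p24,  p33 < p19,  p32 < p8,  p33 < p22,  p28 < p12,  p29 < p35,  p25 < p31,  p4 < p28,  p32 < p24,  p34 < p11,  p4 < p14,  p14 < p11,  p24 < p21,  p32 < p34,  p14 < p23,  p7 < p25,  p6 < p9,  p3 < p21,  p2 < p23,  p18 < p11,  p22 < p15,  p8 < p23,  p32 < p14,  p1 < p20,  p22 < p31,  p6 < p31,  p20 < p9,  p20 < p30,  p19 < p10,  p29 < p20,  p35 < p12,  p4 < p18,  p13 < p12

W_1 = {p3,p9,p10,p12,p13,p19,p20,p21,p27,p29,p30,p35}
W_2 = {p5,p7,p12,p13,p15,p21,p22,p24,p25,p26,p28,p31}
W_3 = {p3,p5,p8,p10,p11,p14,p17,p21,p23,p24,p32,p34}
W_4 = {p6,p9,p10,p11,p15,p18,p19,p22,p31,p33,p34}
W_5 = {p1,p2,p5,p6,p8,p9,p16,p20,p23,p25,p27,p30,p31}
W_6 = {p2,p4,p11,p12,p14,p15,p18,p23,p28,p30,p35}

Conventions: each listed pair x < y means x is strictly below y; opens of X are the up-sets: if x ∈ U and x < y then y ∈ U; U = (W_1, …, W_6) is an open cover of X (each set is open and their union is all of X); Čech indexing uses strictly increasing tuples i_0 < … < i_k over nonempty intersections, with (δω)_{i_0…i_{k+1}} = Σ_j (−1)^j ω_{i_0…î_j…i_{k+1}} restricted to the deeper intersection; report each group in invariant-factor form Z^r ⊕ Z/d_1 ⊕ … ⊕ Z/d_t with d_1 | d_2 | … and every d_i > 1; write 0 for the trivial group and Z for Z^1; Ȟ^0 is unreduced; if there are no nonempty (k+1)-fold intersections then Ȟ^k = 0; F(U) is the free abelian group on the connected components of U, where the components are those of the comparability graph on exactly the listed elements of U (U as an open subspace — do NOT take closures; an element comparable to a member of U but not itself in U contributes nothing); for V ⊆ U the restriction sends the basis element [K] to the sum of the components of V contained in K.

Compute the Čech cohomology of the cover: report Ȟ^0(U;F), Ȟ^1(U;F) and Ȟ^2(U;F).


nerve of the cover:
  W12={p12,p13,p21} W13={p3,p10,p21} W14={p9,p10,p19} W15={p9,p20,p27,p30} W16={p12,p30,p35} W23={p5,p21,p24} W24={p15,p22,p31} W25={p5,p25,p31} W26={p12,p15,p28} W34={p10,p11,p34} W35={p5,p8,p23} W36={p11,p14,p23} W45={p6,p9,p31} W46={p11,p15,p18} W56={p2,p23,p30}
  W123={p21} W126={p12} W134={p10} W145={p9} W156={p30} W235={p5} W245={p31} W246={p15} W346={p11} W356={p23}
components per intersection:
  W1: {p3,p9,p10,p12,p13,p19,p20,p21,p27,p29,p30,p35}
  W2: {p5,p7,p12,p13,p15,p21,p22,p24,p25,p26,p28,p31}
  W3: {p3,p5,p8,p10,p11,p14,p17,p21,p23,p24,p32,p34}
  W4: {p6,p9,p10,p11,p15,p18,p19,p22,p31,p33,p34}
  W5: {p1,p2,p5,p6,p8,p9,p16,p20,p23,p25,p27,p30,p31}
  W6: {p2,p4,p11,p12,p14,p15,p18,p23,p28,p30,p35}
  W12: {p12,p13,p21}
  W13: {p3,p10,p21}
  W14: {p9,p10,p19}
  W15: {p9,p20,p27,p30}
  W16: {p12,p30,p35}
  W23: {p5,p21,p24}
  W24: {p15,p22,p31}
  W25: {p5,p25,p31}
  W26: {p12,p15,p28}
  W34: {p10,p11,p34}
  W35: {p5,p8,p23}
  W36: {p11,p14,p23}
  W45: {p6,p9,p31}
  W46: {p11,p15,p18}
  W56: {p2,p23,p30}
  W123: {p21}
  W126: {p12}
  W134: {p10}
  W145: {p9}
  W156: {p30}
  W235: {p5}
  W245: {p31}
  W246: {p15}
  W346: {p11}
  W356: {p23}
C dims 6,15,10; δ0: rk 5, SNF 1^5; δ1: rk 10, SNF 1^9·2
Ȟ^0 = (6 − 5) − 0 = 1, so Ȟ^0 ≅ Z
Ȟ^1 = (15 − 10) − 5 = 0, so Ȟ^1 ≅ 0
Ȟ^2 = (10 − 0) − 10 = 0 plus torsion [2], so Ȟ^2 ≅ Z/2

Ȟ^0 ≅ Z, Ȟ^1 ≅ 0, Ȟ^2 ≅ Z/2


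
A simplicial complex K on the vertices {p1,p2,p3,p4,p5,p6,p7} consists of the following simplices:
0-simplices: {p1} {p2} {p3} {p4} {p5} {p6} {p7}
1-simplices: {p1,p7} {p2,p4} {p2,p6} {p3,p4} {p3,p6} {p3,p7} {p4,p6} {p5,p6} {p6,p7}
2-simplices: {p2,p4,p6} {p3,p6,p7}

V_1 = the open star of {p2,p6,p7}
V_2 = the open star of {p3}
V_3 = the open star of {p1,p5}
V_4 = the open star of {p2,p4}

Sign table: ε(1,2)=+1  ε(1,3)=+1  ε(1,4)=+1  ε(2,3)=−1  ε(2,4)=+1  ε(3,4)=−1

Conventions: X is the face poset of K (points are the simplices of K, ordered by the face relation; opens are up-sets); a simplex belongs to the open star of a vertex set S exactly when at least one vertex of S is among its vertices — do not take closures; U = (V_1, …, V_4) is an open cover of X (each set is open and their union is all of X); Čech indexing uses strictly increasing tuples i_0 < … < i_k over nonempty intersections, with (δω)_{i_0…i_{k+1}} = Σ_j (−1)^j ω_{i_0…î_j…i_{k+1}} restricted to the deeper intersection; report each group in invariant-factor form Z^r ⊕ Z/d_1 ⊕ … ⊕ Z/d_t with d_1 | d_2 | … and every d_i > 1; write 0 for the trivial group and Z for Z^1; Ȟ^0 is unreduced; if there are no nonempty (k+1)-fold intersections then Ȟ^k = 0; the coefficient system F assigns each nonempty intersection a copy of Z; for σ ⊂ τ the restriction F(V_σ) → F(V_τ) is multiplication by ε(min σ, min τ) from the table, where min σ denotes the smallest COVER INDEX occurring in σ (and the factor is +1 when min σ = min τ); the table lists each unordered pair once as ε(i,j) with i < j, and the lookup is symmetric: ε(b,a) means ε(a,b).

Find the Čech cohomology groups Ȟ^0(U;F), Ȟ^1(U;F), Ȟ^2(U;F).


nonempty overlaps:
  V1={{p2},{p6},{p7},{p1,p7},{p2,p4},{p2,p6},{p3,p6},{p3,p7},{p4,p6},{p5,p6},{p6,p7},{p2,p4,p6},{p3,p6,p7}} V2={{p3},{p3,p4},{p3,p6},{p3,p7},{p3,p6,p7}} V3={{p1},{p5},{p1,p7},{p5,p6}} V4={{p2},{p4},{p2,p4},{p2,p6},{p3,p4},{p4,p6},{p2,p4,p6}}
  V12={{p3,p6},{p3,p7},{p3,p6,p7}} V13={{p1,p7},{p5,p6}} V14={{p2},{p2,p4},{p2,p6},{p4,p6},{p2,p4,p6}} V24={{p3,p4}}
C dims 4,4; δ0: rk 3, SNF 1^3
degree 0: 4−3−0 = 1 → Ȟ^0 ≅ Z
degree 1: 4−0−3 = 1 → Ȟ^1 ≅ Z
degree 2: 0−0−0 = 0 → Ȟ^2 ≅ 0

Ȟ^0 = Z,  Ȟ^1 = Z,  Ȟ^2 = 0


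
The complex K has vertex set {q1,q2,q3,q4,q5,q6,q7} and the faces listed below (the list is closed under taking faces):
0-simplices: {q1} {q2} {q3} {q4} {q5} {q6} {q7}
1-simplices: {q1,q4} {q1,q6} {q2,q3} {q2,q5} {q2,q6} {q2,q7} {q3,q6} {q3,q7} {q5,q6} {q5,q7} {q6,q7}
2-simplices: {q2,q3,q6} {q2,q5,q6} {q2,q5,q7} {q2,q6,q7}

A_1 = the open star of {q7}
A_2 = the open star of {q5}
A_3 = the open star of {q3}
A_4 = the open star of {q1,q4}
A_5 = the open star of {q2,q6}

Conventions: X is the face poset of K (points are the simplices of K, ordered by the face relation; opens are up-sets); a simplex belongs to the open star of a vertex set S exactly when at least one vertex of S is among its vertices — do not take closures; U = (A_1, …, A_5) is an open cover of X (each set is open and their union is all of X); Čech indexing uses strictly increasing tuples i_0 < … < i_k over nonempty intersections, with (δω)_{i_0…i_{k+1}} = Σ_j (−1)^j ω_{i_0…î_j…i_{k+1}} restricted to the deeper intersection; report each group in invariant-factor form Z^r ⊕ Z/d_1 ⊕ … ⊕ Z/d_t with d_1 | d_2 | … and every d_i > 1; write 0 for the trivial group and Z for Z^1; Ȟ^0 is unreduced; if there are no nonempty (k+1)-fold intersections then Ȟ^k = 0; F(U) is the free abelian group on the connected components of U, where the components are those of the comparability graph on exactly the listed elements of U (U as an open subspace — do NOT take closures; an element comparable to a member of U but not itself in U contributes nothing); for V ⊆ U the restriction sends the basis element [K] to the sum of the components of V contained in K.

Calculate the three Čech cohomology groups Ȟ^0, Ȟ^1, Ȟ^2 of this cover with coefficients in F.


nonempty intersections:
  A1={{q7},{q2,q7},{q3,q7},{q5,q7},{q6,q7},{q2,q5,q7},{q2,q6,q7}} A2={{q5},{q2,q5},{q5,q6},{q5,q7},{q2,q5,q6},{q2,q5,q7}} A3={{q3},{q2,q3},{q3,q6},{q3,q7},{q2,q3,q6}} A4={{q1},{q4},{q1,q4},{q1,q6}} A5={{q2},{q6},{q1,q6},{q2,q3},{q2,q5},{q2,q6},{q2,q7},{q3,q6},{q5,q6},{q6,q7},{q2,q3,q6},{q2,q5,q6},{q2,q5,q7},{q2,q6,q7}}
  A12={{q5,q7},{q2,q5,q7}} A13={{q3,q7}} A15={{q2,q7},{q6,q7},{q2,q5,q7},{q2,q6,q7}} A25={{q2,q5},{q5,q6},{q2,q5,q6},{q2,q5,q7}} A35={{q2,q3},{q3,q6},{q2,q3,q6}} A45={{q1,q6}}
  A125={{q2,q5,q7}}
components per intersection:
  A1: {{q7},{q2,q7},{q3,q7},{q5,q7},{q6,q7},{q2,q5,q7},{q2,q6,q7}}
  A2: {{q5},{q2,q5},{q5,q6},{q5,q7},{q2,q5,q6},{q2,q5,q7}}
  A3: {{q3},{q2,q3},{q3,q6},{q3,q7},{q2,q3,q6}}
  A4: {{q1},{q4},{q1,q4},{q1,q6}}
  A5: {{q2},{q6},{q1,q6},{q2,q3},{q2,q5},{q2,q6},{q2,q7},{q3,q6},{q5,q6},{q6,q7},{q2,q3,q6},{q2,q5,q6},{q2,q5,q7},{q2,q6,q7}}
  A12: {{q5,q7},{q2,q5,q7}}
  A13: {{q3,q7}}
  A15: {{q2,q7},{q6,q7},{q2,q5,q7},{q2,q6,q7}}
  A25: {{q2,q5},{q5,q6},{q2,q5,q6},{q2,q5,q7}}
  A35: {{q2,q3},{q3,q6},{q2,q3,q6}}
  A45: {{q1,q6}}
  A125: {{q2,q5,q7}}
C dims 5,6,1; δ0: rk 4, SNF 1^4; δ1: rk 1, SNF 1^1
Ȟ^0: (5−4)−0=1 ⇒ Z
Ȟ^1: (6−1)−4=1 ⇒ Z
Ȟ^2: (1−0)−1=0 ⇒ 0

Ȟ^0 = Z, Ȟ^1 = Z, Ȟ^2 = 0


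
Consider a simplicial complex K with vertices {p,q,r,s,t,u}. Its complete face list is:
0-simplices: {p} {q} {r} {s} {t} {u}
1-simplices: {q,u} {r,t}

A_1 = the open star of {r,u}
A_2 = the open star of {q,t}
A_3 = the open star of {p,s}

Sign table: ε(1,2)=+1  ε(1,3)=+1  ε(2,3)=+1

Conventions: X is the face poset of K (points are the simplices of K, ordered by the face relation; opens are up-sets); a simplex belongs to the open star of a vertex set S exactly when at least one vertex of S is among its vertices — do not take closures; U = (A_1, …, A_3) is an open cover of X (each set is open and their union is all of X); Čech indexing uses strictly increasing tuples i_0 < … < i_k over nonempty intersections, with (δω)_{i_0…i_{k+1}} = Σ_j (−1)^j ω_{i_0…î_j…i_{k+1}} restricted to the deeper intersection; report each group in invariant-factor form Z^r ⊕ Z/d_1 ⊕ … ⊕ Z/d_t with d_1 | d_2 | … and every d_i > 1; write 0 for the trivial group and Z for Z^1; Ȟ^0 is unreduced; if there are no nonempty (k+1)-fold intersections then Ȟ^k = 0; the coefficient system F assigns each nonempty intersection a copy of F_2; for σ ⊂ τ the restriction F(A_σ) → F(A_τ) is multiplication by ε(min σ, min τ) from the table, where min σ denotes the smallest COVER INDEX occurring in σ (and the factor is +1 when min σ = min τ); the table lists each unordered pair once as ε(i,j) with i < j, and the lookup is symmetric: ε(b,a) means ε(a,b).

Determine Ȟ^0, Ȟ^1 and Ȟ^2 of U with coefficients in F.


nonempty overlaps:
  A1={{r},{u},{q,u},{r,t}} A2={{q},{t},{q,u},{r,t}} A3={{p},{s}}
  A12={{q,u},{r,t}}
C dims 3,1; δ0: rk_F2 1
degree 0: 3−1−0 = 2 → Ȟ^0 ≅ Z/2 ⊕ Z/2
degree 1: 1−0−1 = 0 → Ȟ^1 ≅ 0
degree 2: 0−0−0 = 0 → Ȟ^2 ≅ 0

Ȟ^0(U;F) ≅ Z/2 ⊕ Z/2,  Ȟ^1(U;F) ≅ 0,  Ȟ^2(U;F) ≅ 0


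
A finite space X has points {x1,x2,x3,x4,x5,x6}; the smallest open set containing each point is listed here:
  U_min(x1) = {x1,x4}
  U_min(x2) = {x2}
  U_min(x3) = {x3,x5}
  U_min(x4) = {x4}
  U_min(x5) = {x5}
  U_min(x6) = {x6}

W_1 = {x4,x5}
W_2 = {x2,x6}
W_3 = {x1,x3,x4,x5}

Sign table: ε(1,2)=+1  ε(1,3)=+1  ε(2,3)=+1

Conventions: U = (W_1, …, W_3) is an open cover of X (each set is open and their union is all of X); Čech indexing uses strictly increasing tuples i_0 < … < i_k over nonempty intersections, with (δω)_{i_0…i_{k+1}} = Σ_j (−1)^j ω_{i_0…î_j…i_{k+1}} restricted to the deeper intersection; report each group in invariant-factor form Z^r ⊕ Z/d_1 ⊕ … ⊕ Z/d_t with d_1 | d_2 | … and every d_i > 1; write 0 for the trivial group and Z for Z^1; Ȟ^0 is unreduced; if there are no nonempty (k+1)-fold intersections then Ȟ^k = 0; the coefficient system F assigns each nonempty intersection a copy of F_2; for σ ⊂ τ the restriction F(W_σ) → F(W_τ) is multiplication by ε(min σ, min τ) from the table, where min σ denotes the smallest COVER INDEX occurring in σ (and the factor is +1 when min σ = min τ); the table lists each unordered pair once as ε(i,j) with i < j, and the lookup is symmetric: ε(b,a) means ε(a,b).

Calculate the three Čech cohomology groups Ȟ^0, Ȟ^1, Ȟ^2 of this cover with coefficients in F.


nerve of the cover:
  W13={x4,x5}
C dims 3,1; δ0: rk_F2 1
Ȟ^0 = (3 − 1) − 0 = 2, so Ȟ^0 ≅ Z/2 ⊕ Z/2
Ȟ^1 = (1 − 0) − 1 = 0, so Ȟ^1 ≅ 0
Ȟ^2 = (0 − 0) − 0 = 0, so Ȟ^2 ≅ 0

Ȟ^0 ≅ Z/2 ⊕ Z/2,  Ȟ^1 ≅ 0,  Ȟ^2 ≅ 0


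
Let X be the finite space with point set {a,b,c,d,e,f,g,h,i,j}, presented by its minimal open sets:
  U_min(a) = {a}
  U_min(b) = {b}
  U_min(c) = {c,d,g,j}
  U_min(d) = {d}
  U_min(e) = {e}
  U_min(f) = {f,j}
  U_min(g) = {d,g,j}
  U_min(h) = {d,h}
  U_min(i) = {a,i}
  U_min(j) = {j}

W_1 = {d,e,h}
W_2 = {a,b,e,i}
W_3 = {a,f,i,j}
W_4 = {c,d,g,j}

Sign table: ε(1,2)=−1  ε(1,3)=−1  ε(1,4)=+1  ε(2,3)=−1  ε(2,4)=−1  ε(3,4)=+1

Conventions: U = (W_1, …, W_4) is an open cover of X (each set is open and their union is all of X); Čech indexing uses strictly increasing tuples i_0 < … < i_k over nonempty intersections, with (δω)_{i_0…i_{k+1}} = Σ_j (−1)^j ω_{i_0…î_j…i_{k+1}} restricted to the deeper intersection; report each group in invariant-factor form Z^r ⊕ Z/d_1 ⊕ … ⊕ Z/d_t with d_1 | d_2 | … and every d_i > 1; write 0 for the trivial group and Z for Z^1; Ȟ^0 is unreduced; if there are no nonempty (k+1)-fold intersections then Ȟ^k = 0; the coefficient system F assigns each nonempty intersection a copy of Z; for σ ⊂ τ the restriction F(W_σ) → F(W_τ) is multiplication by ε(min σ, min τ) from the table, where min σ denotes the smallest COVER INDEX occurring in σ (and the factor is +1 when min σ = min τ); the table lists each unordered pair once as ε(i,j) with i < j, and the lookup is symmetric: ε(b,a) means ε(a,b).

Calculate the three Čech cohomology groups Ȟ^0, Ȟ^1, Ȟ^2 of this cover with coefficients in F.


nonempty intersections:
  W12={e} W14={d} W23={a,i} W34={j}
C dims 4,4; δ0: rk 3, SNF 1^3
Ȟ^0: (4−3)−0=1 ⇒ Z
Ȟ^1: (4−0)−3=1 ⇒ Z
Ȟ^2: (0−0)−0=0 ⇒ 0

Ȟ^0 ≅ Z, Ȟ^1 ≅ Z, Ȟ^2 ≅ 0


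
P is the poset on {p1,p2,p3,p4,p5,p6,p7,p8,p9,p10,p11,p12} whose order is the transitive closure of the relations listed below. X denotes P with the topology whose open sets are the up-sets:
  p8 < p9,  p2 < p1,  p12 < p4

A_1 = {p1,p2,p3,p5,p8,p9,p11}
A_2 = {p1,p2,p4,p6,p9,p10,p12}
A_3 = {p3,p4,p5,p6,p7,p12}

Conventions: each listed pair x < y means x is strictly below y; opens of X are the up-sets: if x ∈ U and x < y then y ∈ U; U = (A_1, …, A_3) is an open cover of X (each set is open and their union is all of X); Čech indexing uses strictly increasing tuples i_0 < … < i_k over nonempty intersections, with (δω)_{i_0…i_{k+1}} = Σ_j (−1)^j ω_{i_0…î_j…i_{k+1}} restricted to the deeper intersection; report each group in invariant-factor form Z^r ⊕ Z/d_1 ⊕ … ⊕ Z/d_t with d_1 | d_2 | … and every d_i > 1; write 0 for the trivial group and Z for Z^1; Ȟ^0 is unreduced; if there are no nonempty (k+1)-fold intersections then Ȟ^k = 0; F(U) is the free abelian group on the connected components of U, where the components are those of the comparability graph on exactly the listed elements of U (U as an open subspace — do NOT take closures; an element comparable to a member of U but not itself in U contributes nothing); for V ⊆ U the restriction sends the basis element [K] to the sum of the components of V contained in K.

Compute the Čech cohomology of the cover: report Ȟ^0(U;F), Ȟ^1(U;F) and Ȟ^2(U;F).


Ȟ^0 ≅ Z^9,  Ȟ^1 ≅ 0,  Ȟ^2 ≅ 0

nerve simplices:
  A12={p1,p2,p9} A13={p3,p5} A23={p4,p6,p12}
components per intersection:
  A1: {p1,p2} {p3} {p5} {p8,p9} {p11}
  A2: {p1,p2} {p4,p12} {p6} {p9} {p10}
  A3: {p3} {p4,p12} {p5} {p6} {p7}
  A12: {p1,p2} {p9}
  A13: {p3} {p5}
  A23: {p4,p12} {p6}
C dims 15,6; δ0: rk 6, SNF 1^6
degree 0: 15−6−0 = 9 → Ȟ^0 ≅ Z^9
degree 1: 6−0−6 = 0 → Ȟ^1 ≅ 0
degree 2: 0−0−0 = 0 → Ȟ^2 ≅ 0


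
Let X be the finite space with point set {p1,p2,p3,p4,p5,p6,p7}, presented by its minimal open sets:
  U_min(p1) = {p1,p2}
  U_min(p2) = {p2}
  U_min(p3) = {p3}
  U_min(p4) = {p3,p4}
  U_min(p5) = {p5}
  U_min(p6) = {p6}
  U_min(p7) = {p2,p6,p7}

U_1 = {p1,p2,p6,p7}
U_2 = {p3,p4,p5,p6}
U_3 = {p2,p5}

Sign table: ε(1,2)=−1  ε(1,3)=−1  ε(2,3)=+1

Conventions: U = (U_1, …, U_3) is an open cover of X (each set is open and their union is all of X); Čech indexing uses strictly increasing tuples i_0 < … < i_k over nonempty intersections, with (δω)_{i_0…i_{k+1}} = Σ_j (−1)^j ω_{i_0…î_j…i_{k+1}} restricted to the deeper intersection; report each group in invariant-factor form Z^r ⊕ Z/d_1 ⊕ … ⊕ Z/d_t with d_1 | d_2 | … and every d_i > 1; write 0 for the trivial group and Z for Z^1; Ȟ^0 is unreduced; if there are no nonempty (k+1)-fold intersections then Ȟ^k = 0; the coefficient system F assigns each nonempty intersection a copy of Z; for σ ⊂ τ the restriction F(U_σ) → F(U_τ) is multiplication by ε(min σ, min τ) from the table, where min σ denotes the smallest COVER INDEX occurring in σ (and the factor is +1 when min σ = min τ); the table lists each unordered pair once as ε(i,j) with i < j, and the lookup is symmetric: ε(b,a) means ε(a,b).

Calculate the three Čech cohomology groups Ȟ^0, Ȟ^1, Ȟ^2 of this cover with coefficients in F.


intersection data:
  U12={p6} U13={p2} U23={p5}
C dims 3,3; δ0: rk 2, SNF 1^2
Ȟ^0 = (3 − 2) − 0 = 1, so Ȟ^0 ≅ Z
Ȟ^1 = (3 − 0) − 2 = 1, so Ȟ^1 ≅ Z
Ȟ^2 = (0 − 0) − 0 = 0, so Ȟ^2 ≅ 0

Ȟ^0 = Z, Ȟ^1 = Z, Ȟ^2 = 0


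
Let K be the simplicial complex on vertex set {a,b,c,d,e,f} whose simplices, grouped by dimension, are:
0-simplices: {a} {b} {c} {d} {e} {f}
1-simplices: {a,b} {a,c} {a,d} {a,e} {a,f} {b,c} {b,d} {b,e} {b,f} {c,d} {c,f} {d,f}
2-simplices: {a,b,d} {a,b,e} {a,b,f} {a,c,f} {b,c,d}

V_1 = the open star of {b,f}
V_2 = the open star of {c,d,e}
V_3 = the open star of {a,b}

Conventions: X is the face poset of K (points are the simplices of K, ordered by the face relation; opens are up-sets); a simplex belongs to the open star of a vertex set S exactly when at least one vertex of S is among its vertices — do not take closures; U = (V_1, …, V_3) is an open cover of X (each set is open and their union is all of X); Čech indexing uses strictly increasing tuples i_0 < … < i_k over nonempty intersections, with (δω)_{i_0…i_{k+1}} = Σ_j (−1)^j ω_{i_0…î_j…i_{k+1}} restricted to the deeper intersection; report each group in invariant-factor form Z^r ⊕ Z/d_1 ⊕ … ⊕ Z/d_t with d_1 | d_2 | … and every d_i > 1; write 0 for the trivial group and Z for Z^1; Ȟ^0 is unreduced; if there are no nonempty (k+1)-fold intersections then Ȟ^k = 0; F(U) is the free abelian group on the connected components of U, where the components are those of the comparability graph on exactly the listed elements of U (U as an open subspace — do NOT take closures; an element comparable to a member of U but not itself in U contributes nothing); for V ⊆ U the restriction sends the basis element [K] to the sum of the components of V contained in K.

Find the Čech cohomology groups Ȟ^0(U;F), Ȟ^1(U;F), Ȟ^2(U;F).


nonempty intersections:
  V1={{b},{f},{a,b},{a,f},{b,c},{b,d},{b,e},{b,f},{c,f},{d,f},{a,b,d},{a,b,e},{a,b,f},{a,c,f},{b,c,d}} V2={{c},{d},{e},{a,c},{a,d},{a,e},{b,c},{b,d},{b,e},{c,d},{c,f},{d,f},{a,b,d},{a,b,e},{a,c,f},{b,c,d}} V3={{a},{b},{a,b},{a,c},{a,d},{a,e},{a,f},{b,c},{b,d},{b,e},{b,f},{a,b,d},{a,b,e},{a,b,f},{a,c,f},{b,c,d}}
  V12={{b,c},{b,d},{b,e},{c,f},{d,f},{a,b,d},{a,b,e},{a,c,f},{b,c,d}} V13={{b},{a,b},{a,f},{b,c},{b,d},{b,e},{b,f},{a,b,d},{a,b,e},{a,b,f},{a,c,f},{b,c,d}} V23={{a,c},{a,d},{a,e},{b,c},{b,d},{b,e},{a,b,d},{a,b,e},{a,c,f},{b,c,d}}
  V123={{b,c},{b,d},{b,e},{a,b,d},{a,b,e},{a,c,f},{b,c,d}}
components per intersection:
  V1: {{b},{f},{a,b},{a,f},{b,c},{b,d},{b,e},{b,f},{c,f},{d,f},{a,b,d},{a,b,e},{a,b,f},{a,c,f},{b,c,d}}
  V2: {{c},{d},{a,c},{a,d},{b,c},{b,d},{c,d},{c,f},{d,f},{a,b,d},{a,c,f},{b,c,d}} {{e},{a,e},{b,e},{a,b,e}}
  V3: {{a},{b},{a,b},{a,c},{a,d},{a,e},{a,f},{b,c},{b,d},{b,e},{b,f},{a,b,d},{a,b,e},{a,b,f},{a,c,f},{b,c,d}}
  V12: {{b,c},{b,d},{a,b,d},{b,c,d}} {{b,e},{a,b,e}} {{c,f},{a,c,f}} {{d,f}}
  V13: {{b},{a,b},{a,f},{b,c},{b,d},{b,e},{b,f},{a,b,d},{a,b,e},{a,b,f},{a,c,f},{b,c,d}}
  V23: {{a,c},{a,c,f}} {{a,d},{b,c},{b,d},{a,b,d},{b,c,d}} {{a,e},{b,e},{a,b,e}}
  V123: {{b,c},{b,d},{a,b,d},{b,c,d}} {{b,e},{a,b,e}} {{a,c,f}}
C dims 4,8,3; δ0: rk 3, SNF 1^3; δ1: rk 3, SNF 1^3
Ȟ^0: (4−3)−0=1 ⇒ Z
Ȟ^1: (8−3)−3=2 ⇒ Z^2
Ȟ^2: (3−0)−3=0 ⇒ 0

Ȟ^0(U;F) ≅ Z,  Ȟ^1(U;F) ≅ Z^2,  Ȟ^2(U;F) ≅ 0


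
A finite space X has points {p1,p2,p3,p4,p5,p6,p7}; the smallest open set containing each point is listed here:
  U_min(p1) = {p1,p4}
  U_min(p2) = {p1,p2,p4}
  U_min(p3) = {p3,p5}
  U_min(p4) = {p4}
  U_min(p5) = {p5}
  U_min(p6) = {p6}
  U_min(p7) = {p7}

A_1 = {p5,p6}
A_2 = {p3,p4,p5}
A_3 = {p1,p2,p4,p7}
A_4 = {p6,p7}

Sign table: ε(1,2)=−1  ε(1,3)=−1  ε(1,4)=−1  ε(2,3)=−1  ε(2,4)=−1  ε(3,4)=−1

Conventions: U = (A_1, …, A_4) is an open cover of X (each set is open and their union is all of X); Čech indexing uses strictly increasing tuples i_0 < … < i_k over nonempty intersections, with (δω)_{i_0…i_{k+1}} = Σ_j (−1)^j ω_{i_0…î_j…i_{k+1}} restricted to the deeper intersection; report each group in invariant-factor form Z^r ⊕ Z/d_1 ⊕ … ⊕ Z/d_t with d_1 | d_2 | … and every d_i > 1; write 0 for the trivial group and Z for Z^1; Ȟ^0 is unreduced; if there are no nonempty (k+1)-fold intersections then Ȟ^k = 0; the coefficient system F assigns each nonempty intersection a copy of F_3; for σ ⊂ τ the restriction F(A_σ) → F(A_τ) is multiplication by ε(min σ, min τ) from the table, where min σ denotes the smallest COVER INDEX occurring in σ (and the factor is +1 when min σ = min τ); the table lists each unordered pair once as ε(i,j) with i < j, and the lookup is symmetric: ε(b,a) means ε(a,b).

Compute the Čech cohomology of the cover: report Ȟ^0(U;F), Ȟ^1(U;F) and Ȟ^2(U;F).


cover nerve:
  A12={p5} A14={p6} A23={p4} A34={p7}
C dims 4,4; δ0: rk_F3 3
Ȟ^0: (4−3)−0=1 ⇒ Z/3
Ȟ^1: (4−0)−3=1 ⇒ Z/3
Ȟ^2: (0−0)−0=0 ⇒ 0

Ȟ^0 ≅ Z/3; Ȟ^1 ≅ Z/3; Ȟ^2 ≅ 0


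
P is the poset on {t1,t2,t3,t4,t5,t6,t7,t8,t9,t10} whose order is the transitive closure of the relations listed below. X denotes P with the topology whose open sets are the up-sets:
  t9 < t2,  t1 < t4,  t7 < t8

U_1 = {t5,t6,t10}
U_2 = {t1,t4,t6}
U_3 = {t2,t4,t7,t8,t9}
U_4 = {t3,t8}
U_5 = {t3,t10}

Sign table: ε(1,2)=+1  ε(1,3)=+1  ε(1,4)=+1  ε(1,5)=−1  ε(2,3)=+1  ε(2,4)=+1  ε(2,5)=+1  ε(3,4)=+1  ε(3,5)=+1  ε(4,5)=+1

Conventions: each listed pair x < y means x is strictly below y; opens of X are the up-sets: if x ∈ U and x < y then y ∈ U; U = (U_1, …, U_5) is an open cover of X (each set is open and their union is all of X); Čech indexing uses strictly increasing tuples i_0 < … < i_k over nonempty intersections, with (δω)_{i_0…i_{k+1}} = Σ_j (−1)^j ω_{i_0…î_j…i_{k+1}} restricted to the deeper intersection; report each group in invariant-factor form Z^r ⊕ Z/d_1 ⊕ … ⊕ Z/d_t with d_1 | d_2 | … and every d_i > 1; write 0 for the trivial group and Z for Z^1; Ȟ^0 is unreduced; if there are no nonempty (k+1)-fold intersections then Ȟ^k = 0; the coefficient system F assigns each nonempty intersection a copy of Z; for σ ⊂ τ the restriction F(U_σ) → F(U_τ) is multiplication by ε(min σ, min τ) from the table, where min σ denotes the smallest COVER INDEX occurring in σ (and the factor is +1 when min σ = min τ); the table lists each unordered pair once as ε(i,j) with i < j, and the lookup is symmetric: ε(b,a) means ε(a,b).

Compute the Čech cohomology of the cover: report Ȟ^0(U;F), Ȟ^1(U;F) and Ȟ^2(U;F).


intersection data:
  U12={t6} U15={t10} U23={t4} U34={t8} U45={t3}
C dims 5,5; δ0: rk 5, SNF 1^4·2
Ȟ^0 = (5 − 5) − 0 = 0, so Ȟ^0 ≅ 0
Ȟ^1 = (5 − 0) − 5 = 0 plus torsion [2], so Ȟ^1 ≅ Z/2
Ȟ^2 = (0 − 0) − 0 = 0, so Ȟ^2 ≅ 0

Ȟ^0(U;F) ≅ 0, Ȟ^1(U;F) ≅ Z/2 and Ȟ^2(U;F) ≅ 0


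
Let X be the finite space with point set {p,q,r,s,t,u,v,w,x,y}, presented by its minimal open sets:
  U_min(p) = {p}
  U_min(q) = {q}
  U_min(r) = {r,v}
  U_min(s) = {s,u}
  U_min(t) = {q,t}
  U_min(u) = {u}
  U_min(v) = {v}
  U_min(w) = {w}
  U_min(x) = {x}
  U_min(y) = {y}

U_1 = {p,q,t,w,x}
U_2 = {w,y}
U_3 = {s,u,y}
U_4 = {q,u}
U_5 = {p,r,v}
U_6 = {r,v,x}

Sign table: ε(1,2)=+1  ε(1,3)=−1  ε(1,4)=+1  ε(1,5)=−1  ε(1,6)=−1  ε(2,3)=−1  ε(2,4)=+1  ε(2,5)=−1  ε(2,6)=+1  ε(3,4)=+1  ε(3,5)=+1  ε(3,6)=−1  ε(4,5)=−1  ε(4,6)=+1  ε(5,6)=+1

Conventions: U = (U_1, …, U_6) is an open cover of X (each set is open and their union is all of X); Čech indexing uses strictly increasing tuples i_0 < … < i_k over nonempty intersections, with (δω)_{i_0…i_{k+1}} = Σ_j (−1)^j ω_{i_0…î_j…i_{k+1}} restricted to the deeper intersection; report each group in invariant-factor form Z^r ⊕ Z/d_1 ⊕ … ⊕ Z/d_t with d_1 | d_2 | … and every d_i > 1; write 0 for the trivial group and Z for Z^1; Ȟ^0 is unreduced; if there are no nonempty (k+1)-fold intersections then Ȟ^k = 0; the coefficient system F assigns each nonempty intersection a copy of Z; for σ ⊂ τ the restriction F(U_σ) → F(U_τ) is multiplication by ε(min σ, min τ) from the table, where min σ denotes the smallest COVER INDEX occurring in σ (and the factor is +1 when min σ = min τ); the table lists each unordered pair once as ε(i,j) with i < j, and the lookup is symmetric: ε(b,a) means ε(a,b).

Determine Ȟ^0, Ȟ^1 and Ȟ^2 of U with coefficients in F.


intersection data:
  U12={w} U14={q} U15={p} U16={x} U23={y} U34={u} U56={r,v}
C dims 6,7; δ0: rk 6, SNF 1^5·2
Ȟ^0 = (6 − 6) − 0 = 0, so Ȟ^0 ≅ 0
Ȟ^1 = (7 − 0) − 6 = 1 plus torsion [2], so Ȟ^1 ≅ Z ⊕ Z/2
Ȟ^2 = (0 − 0) − 0 = 0, so Ȟ^2 ≅ 0

Ȟ^0(U;F) ≅ 0; Ȟ^1(U;F) ≅ Z ⊕ Z/2; Ȟ^2(U;F) ≅ 0


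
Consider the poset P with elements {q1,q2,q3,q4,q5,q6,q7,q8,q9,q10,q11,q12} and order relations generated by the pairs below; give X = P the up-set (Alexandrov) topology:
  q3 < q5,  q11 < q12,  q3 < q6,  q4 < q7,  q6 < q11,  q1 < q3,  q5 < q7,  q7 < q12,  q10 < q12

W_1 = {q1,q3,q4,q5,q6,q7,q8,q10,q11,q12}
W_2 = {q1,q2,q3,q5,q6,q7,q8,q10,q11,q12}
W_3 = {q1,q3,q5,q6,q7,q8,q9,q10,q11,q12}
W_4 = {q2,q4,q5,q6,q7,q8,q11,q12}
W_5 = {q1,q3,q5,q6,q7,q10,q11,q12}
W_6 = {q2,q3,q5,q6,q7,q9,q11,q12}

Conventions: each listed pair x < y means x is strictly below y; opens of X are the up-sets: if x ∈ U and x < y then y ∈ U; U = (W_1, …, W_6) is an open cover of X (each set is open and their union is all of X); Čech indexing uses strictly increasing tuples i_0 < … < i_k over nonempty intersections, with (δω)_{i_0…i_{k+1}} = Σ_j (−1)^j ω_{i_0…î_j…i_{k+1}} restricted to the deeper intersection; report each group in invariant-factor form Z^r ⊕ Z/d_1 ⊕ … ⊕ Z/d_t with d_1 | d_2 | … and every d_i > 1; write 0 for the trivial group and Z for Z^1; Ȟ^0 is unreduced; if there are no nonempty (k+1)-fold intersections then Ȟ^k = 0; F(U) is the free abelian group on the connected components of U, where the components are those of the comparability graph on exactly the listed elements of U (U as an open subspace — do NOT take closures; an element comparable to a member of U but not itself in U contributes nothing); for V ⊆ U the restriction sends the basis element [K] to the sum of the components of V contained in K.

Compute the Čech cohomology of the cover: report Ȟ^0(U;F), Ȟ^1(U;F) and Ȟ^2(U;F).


cover nerve:
  W12={q1,q3,q5,q6,q7,q8,q10,q11,q12} W13={q1,q3,q5,q6,q7,q8,q10,q11,q12} W14={q4,q5,q6,q7,q8,q11,q12} W15={q1,q3,q5,q6,q7,q10,q11,q12} W16={q3,q5,q6,q7,q11,q12} W23={q1,q3,q5,q6,q7,q8,q10,q11,q12} W24={q2,q5,q6,q7,q8,q11,q12} W25={q1,q3,q5,q6,q7,q10,q11,q12} W26={q2,q3,q5,q6,q7,q11,q12} W34={q5,q6,q7,q8,q11,q12} W35={q1,q3,q5,q6,q7,q10,q11,q12} W36={q3,q5,q6,q7,q9,q11,q12} W45={q5,q6,q7,q11,q12} W46={q2,q5,q6,q7,q11,q12} W56={q3,q5,q6,q7,q11,q12}
  W123={q1,q3,q5,q6,q7,q8,q10,q11,q12} W124={q5,q6,q7,q8,q11,q12} W125={q1,q3,q5,q6,q7,q10,q11,q12} W126={q3,q5,q6,q7,q11,q12} W134={q5,q6,q7,q8,q11,q12} W135={q1,q3,q5,q6,q7,q10,q11,q12} W136={q3,q5,q6,q7,q11,q12} W145={q5,q6,q7,q11,q12} W146={q5,q6,q7,q11,q12} W156={q3,q5,q6,q7,q11,q12} W234={q5,q6,q7,q8,q11,q12} W235={q1,q3,q5,q6,q7,q10,q11,q12} W236={q3,q5,q6,q7,q11,q12} W245={q5,q6,q7,q11,q12} W246={q2,q5,q6,q7,q11,q12} W256={q3,q5,q6,q7,q11,q12} W345={q5,q6,q7,q11,q12} W346={q5,q6,q7,q11,q12} W356={q3,q5,q6,q7,q11,q12} W456={q5,q6,q7,q11,q12}
  W1234={q5,q6,q7,q8,q11,q12} W1235={q1,q3,q5,q6,q7,q10,q11,q12} W1236={q3,q5,q6,q7,q11,q12} W1245={q5,q6,q7,q11,q12} W1246={q5,q6,q7,q11,q12} W1256={q3,q5,q6,q7,q11,q12} W1345={q5,q6,q7,q11,q12} W1346={q5,q6,q7,q11,q12} W1356={q3,q5,q6,q7,q11,q12} W1456={q5,q6,q7,q11,q12} W2345={q5,q6,q7,q11,q12} W2346={q5,q6,q7,q11,q12} W2356={q3,q5,q6,q7,q11,q12} W2456={q5,q6,q7,q11,q12} W3456={q5,q6,q7,q11,q12}
  W12345={q5,q6,q7,q11,q12} W12346={q5,q6,q7,q11,q12} W12356={q3,q5,q6,q7,q11,q12} W12456={q5,q6,q7,q11,q12} W13456={q5,q6,q7,q11,q12} W23456={q5,q6,q7,q11,q12}
  W123456={q5,q6,q7,q11,q12}
components per intersection:
  W1: {q1,q3,q4,q5,q6,q7,q10,q11,q12} {q8}
  W2: {q1,q3,q5,q6,q7,q10,q11,q12} {q2} {q8}
  W3: {q1,q3,q5,q6,q7,q10,q11,q12} {q8} {q9}
  W4: {q2} {q4,q5,q6,q7,q11,q12} {q8}
  W5: {q1,q3,q5,q6,q7,q10,q11,q12}
  W6: {q2} {q3,q5,q6,q7,q11,q12} {q9}
  W12: {q1,q3,q5,q6,q7,q10,q11,q12} {q8}
  W13: {q1,q3,q5,q6,q7,q10,q11,q12} {q8}
  W14: {q4,q5,q6,q7,q11,q12} {q8}
  W15: {q1,q3,q5,q6,q7,q10,q11,q12}
  W16: {q3,q5,q6,q7,q11,q12}
  W23: {q1,q3,q5,q6,q7,q10,q11,q12} {q8}
  W24: {q2} {q5,q6,q7,q11,q12} {q8}
  W25: {q1,q3,q5,q6,q7,q10,q11,q12}
  W26: {q2} {q3,q5,q6,q7,q11,q12}
  W34: {q5,q6,q7,q11,q12} {q8}
  W35: {q1,q3,q5,q6,q7,q10,q11,q12}
  W36: {q3,q5,q6,q7,q11,q12} {q9}
  W45: {q5,q6,q7,q11,q12}
  W46: {q2} {q5,q6,q7,q11,q12}
  W56: {q3,q5,q6,q7,q11,q12}
  W123: {q1,q3,q5,q6,q7,q10,q11,q12} {q8}
  W124: {q5,q6,q7,q11,q12} {q8}
  W125: {q1,q3,q5,q6,q7,q10,q11,q12}
  W126: {q3,q5,q6,q7,q11,q12}
  W134: {q5,q6,q7,q11,q12} {q8}
  W135: {q1,q3,q5,q6,q7,q10,q11,q12}
  W136: {q3,q5,q6,q7,q11,q12}
  W145: {q5,q6,q7,q11,q12}
  W146: {q5,q6,q7,q11,q12}
  W156: {q3,q5,q6,q7,q11,q12}
  W234: {q5,q6,q7,q11,q12} {q8}
  W235: {q1,q3,q5,q6,q7,q10,q11,q12}
  W236: {q3,q5,q6,q7,q11,q12}
  W245: {q5,q6,q7,q11,q12}
  W246: {q2} {q5,q6,q7,q11,q12}
  W256: {q3,q5,q6,q7,q11,q12}
  W345: {q5,q6,q7,q11,q12}
  W346: {q5,q6,q7,q11,q12}
  W356: {q3,q5,q6,q7,q11,q12}
  W456: {q5,q6,q7,q11,q12}
  W1234: {q5,q6,q7,q11,q12} {q8}
  W1235: {q1,q3,q5,q6,q7,q10,q11,q12}
  W1236: {q3,q5,q6,q7,q11,q12}
  W1245: {q5,q6,q7,q11,q12}
  W1246: {q5,q6,q7,q11,q12}
  W1256: {q3,q5,q6,q7,q11,q12}
  W1345: {q5,q6,q7,q11,q12}
  W1346: {q5,q6,q7,q11,q12}
  W1356: {q3,q5,q6,q7,q11,q12}
  W1456: {q5,q6,q7,q11,q12}
  W2345: {q5,q6,q7,q11,q12}
  W2346: {q5,q6,q7,q11,q12}
  W2356: {q3,q5,q6,q7,q11,q12}
  W2456: {q5,q6,q7,q11,q12}
  W3456: {q5,q6,q7,q11,q12}
  W12345: {q5,q6,q7,q11,q12}
  W12346: {q5,q6,q7,q11,q12}
  W12356: {q3,q5,q6,q7,q11,q12}
  W12456: {q5,q6,q7,q11,q12}
  W13456: {q5,q6,q7,q11,q12}
  W23456: {q5,q6,q7,q11,q12}
  W123456: {q5,q6,q7,q11,q12}
C dims 15,25,25,16; δ0: rk 11, SNF 1^11; δ1: rk 14, SNF 1^14; δ2: rk 11, SNF 1^11
Ȟ^0: (15−11)−0=4 ⇒ Z^4
Ȟ^1: (25−14)−11=0 ⇒ 0
Ȟ^2: (25−11)−14=0 ⇒ 0

Ȟ^0 = Z^4, Ȟ^1 = 0, Ȟ^2 = 0
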